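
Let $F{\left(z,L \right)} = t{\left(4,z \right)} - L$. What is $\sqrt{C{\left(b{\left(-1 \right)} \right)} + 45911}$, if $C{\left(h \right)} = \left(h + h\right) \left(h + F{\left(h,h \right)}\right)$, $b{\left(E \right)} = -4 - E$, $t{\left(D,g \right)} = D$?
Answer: $\sqrt{45887} \approx 214.21$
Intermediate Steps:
$F{\left(z,L \right)} = 4 - L$
$C{\left(h \right)} = 8 h$ ($C{\left(h \right)} = \left(h + h\right) \left(h - \left(-4 + h\right)\right) = 2 h 4 = 8 h$)
$\sqrt{C{\left(b{\left(-1 \right)} \right)} + 45911} = \sqrt{8 \left(-4 - -1\right) + 45911} = \sqrt{8 \left(-4 + 1\right) + 45911} = \sqrt{8 \left(-3\right) + 45911} = \sqrt{-24 + 45911} = \sqrt{45887}$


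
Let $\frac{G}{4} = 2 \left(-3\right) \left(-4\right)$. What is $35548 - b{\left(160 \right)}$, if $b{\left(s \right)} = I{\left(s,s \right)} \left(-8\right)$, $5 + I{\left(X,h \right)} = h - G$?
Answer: $36020$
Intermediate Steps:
$G = 96$ ($G = 4 \cdot 2 \left(-3\right) \left(-4\right) = 4 \left(\left(-6\right) \left(-4\right)\right) = 4 \cdot 24 = 96$)
$I{\left(X,h \right)} = -101 + h$ ($I{\left(X,h \right)} = -5 + \left(h - 96\right) = -5 + \left(-96 + h\right) = -101 + h$)
$b{\left(s \right)} = 808 - 8 s$ ($b{\left(s \right)} = \left(-101 + s\right) \left(-8\right) = 808 - 8 s$)
$35548 - b{\left(160 \right)} = 35548 - \left(808 - 1280\right) = 35548 - -472 = 35548 + 472 = 36020$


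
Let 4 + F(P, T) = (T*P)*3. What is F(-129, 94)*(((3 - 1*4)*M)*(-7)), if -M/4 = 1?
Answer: 1018696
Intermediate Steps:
M = -4 (M = -4*1 = -4)
F(P, T) = -4 + 3*P*T (F(P, T) = -4 + (T*P)*3 = -4 + (P*T)*3 = -4 + 3*P*T)
F(-129, 94)*(((3 - 1*4)*M)*(-7)) = (-4 + 3*(-129)*94)*(((3 - 1*4)*(-4))*(-7)) = (-4 - 36378)*(((3 - 4)*(-4))*(-7)) = -36382*(-1*(-4))*(-7) = -145528*(-7) = -36382*(-28) = 1018696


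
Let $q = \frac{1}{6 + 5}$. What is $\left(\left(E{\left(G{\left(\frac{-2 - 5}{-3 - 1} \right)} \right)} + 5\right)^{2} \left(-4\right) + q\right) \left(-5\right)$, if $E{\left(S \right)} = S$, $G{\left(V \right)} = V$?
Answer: $\frac{40075}{44} \approx 910.79$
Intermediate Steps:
$q = \frac{1}{11} \approx 0.090909$
$\left(\left(E{\left(G{\left(\frac{-2 - 5}{-3 - 1} \right)} \right)} + 5\right)^{2} \left(-4\right) + q\right) \left(-5\right) = \left(\left(\frac{-2 - 5}{-3 - 1} + 5\right)^{2} \left(-4\right) + \frac{1}{11}\right) \left(-5\right) = \left(\left(- \frac{7}{-4} + 5\right)^{2} \left(-4\right) + \frac{1}{11}\right) \left(-5\right) = \left(\left(\left(-7\right) \left(- \frac{1}{4}\right) + 5\right)^{2} \left(-4\right) + \frac{1}{11}\right) \left(-5\right) = \left(\left(\frac{7}{4} + 5\right)^{2} \left(-4\right) + \frac{1}{11}\right) \left(-5\right) = \left(\left(\frac{27}{4}\right)^{2} \left(-4\right) + \frac{1}{11}\right) \left(-5\right) = \left(\frac{729}{16} \left(-4\right) + \frac{1}{11}\right) \left(-5\right) = \left(- \frac{729}{4} + \frac{1}{11}\right) \left(-5\right) = \left(- \frac{8015}{44}\right) \left(-5\right) = \frac{40075}{44}$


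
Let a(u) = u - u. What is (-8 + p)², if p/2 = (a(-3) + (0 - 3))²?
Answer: 100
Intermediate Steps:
a(u) = 0
p = 18 (p = 2*(0 + (0 - 3))² = 2*(0 - 3)² = 2*(-3)² = 2*9 = 18)
(-8 + p)² = (-8 + 18)² = 10² = 100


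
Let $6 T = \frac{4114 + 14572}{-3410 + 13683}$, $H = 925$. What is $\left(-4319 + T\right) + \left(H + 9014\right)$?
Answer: $\frac{173212123}{30819} \approx 5620.3$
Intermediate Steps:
$T = \frac{9343}{30819}$ ($T = \frac{\left(4114 + 14572\right) \frac{1}{-3410 + 13683}}{6} = \frac{18686 \cdot \frac{1}{10273}}{6} = \frac{1}{6} \cdot \frac{18686}{10273} = \frac{9343}{30819} \approx 0.30316$)
$\left(-4319 + T\right) + \left(H + 9014\right) = \left(-4319 + \frac{9343}{30819}\right) + \left(925 + 9014\right) = - \frac{133097918}{30819} + 9939 = \frac{173212123}{30819}$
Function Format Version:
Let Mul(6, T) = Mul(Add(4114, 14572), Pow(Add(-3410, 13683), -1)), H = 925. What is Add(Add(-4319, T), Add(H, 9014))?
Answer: Rational(173212123, 30819) ≈ 5620.3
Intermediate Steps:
T = Rational(9343, 30819) (T = Mul(Rational(1, 6), Mul(Add(4114, 14572), Pow(Add(-3410, 13683), -1))) = Mul(Rational(1, 6), Mul(18686, Pow(10273, -1))) = Mul(Rational(1, 6), Mul(18686, Rational(1, 10273))) = Mul(Rational(1, 6), Rational(18686, 10273)) = Rational(9343, 30819) ≈ 0.30316)
Add(Add(-4319, T), Add(H, 9014)) = Add(Add(-4319, Rational(9343, 30819)), Add(925, 9014)) = Add(Rational(-133097918, 30819), 9939) = Rational(173212123, 30819)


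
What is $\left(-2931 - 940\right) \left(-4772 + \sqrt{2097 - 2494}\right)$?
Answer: $18472412 - 3871 i \sqrt{397} \approx 1.8472 \cdot 10^{7} - 77129.0 i$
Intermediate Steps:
$\left(-2931 - 940\right) \left(-4772 + \sqrt{2097 - 2494}\right) = - 3871 \left(-4772 + \sqrt{-397}\right) = - 3871 \left(-4772 + i \sqrt{397}\right) = 18472412 - 3871 i \sqrt{397}$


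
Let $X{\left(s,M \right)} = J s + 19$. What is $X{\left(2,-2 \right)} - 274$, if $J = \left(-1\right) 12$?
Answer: $-279$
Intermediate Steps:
$J = -12$
$X{\left(s,M \right)} = 19 - 12 s$ ($X{\left(s,M \right)} = - 12 s + 19 = 19 - 12 s$)
$X{\left(2,-2 \right)} - 274 = \left(19 - 24\right) - 274 = -5 - 274 = -279$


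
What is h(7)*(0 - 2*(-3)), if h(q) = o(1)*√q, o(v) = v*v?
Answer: 6*√7 ≈ 15.875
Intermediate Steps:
o(v) = v²
h(q) = √q (h(q) = 1²*√q = 1*√q = √q)
h(7)*(0 - 2*(-3)) = √7*(0 - 2*(-3)) = √7*(0 + 6) = √7*6 = 6*√7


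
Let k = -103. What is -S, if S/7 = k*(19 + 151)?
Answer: 122570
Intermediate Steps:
S = -122570 (S = 7*(-103*(19 + 151)) = 7*(-103*170) = 7*(-17510) = -122570)
-S = -1*(-122570) = 122570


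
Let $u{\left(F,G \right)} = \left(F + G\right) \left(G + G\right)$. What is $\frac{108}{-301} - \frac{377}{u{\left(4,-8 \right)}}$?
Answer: $- \frac{120389}{19264} \approx -6.2494$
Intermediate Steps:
$u{\left(F,G \right)} = 2 G \left(F + G\right)$ ($u{\left(F,G \right)} = \left(F + G\right) 2 G = 2 G \left(F + G\right)$)
$\frac{108}{-301} - \frac{377}{u{\left(4,-8 \right)}} = \frac{108}{-301} - \frac{377}{2 \left(-8\right) \left(4 - 8\right)} = 108 \left(- \frac{1}{301}\right) - \frac{377}{2 \left(-8\right) \left(-4\right)} = - \frac{108}{301} - \frac{377}{64} = - \frac{120389}{19264}$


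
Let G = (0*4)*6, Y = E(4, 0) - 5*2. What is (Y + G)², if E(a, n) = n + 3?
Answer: 49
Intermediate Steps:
E(a, n) = 3 + n
Y = -7 (Y = (3 + 0) - 5*2 = 3 - 10 = -7)
G = 0 (G = 0*6 = 0)
(Y + G)² = (-7 + 0)² = (-7)² = 49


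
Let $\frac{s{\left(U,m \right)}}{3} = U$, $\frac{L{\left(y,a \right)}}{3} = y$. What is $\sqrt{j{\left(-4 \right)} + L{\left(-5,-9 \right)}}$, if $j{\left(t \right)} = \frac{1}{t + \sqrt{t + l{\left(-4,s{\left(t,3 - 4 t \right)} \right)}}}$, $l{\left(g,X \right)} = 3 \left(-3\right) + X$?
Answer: $\frac{\sqrt{-25379 - 205 i}}{41} \approx 0.015693 - 3.8856 i$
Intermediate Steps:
$L{\left(y,a \right)} = 3 y$
$s{\left(U,m \right)} = 3 U$
$l{\left(g,X \right)} = -9 + X$
$j{\left(t \right)} = \frac{1}{t + \sqrt{-9 + 4 t}}$ ($j{\left(t \right)} = \frac{1}{t + \sqrt{t + \left(-9 + 3 t\right)}} = \frac{1}{t + \sqrt{-9 + 4 t}}$)
$\sqrt{j{\left(-4 \right)} + L{\left(-5,-9 \right)}} = \sqrt{\frac{1}{-4 + \sqrt{-9 + 4 \left(-4\right)}} + 3 \left(-5\right)} = \sqrt{\frac{1}{-4 + \sqrt{-9 - 16}} - 15} = \sqrt{\frac{1}{-4 + \sqrt{-25}} - 15} = \sqrt{\frac{1}{-4 + 5 i} - 15} = \sqrt{\frac{-4 - 5 i}{41} - 15} = \sqrt{-15 + \frac{-4 - 5 i}{41}}$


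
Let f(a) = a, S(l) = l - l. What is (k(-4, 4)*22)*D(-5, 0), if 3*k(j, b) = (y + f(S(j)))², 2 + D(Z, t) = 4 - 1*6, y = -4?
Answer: -1408/3 ≈ -469.33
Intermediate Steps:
S(l) = 0
D(Z, t) = -4 (D(Z, t) = -2 + (4 - 1*6) = -2 + (4 - 6) = -2 - 2 = -4)
k(j, b) = 16/3 (k(j, b) = (-4 + 0)²/3 = (⅓)*(-4)² = (⅓)*16 = 16/3)
(k(-4, 4)*22)*D(-5, 0) = ((16/3)*22)*(-4) = (352/3)*(-4) = -1408/3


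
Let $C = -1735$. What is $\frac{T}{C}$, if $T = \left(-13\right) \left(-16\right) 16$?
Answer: $- \frac{3328}{1735} \approx -1.9182$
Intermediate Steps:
$T = 3328$ ($T = 208 \cdot 16 = 3328$)
$\frac{T}{C} = \frac{3328}{-1735} = 3328 \left(- \frac{1}{1735}\right) = - \frac{3328}{1735}$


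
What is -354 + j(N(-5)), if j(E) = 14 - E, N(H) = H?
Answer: -335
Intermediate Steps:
-354 + j(N(-5)) = -354 + (14 - 1*(-5)) = -354 + (14 + 5) = -354 + 19 = -335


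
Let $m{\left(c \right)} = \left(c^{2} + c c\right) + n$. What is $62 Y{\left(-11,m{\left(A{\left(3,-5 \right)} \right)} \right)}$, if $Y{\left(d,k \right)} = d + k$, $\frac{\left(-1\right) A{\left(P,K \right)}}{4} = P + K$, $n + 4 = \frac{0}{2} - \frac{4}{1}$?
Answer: $6758$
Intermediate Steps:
$n = -8$ ($n = -4 + \left(\frac{0}{2} - \frac{4}{1}\right) = -4 + \left(0 \cdot \frac{1}{2} - 4\right) = -4 + \left(0 - 4\right) = -4 - 4 = -8$)
$A{\left(P,K \right)} = - 4 K - 4 P$ ($A{\left(P,K \right)} = - 4 \left(P + K\right) = - 4 \left(K + P\right) = - 4 K - 4 P$)
$m{\left(c \right)} = -8 + 2 c^{2}$ ($m{\left(c \right)} = \left(c^{2} + c c\right) - 8 = \left(c^{2} + c^{2}\right) - 8 = 2 c^{2} - 8 = -8 + 2 c^{2}$)
$62 Y{\left(-11,m{\left(A{\left(3,-5 \right)} \right)} \right)} = 62 \left(-11 - \left(8 - 2 \left(\left(-4\right) \left(-5\right) - 12\right)^{2}\right)\right) = 62 \left(-11 - \left(8 - 2 \left(20 - 12\right)^{2}\right)\right) = 62 \left(-11 - \left(8 - 2 \cdot 8^{2}\right)\right) = 62 \left(-11 + \left(-8 + 2 \cdot 64\right)\right) = 62 \left(-11 + \left(-8 + 128\right)\right) = 62 \left(-11 + 120\right) = 62 \cdot 109 = 6758$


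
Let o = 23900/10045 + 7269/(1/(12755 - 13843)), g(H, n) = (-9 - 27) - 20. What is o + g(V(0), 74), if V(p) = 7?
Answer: -15888629772/2009 ≈ -7.9087e+6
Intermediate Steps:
g(H, n) = -56 (g(H, n) = -36 - 20 = -56)
o = -15888517268/2009 (o = 23900*(1/10045) + 7269/(1/(-1088)) = 4780/2009 + 7269/(-1/1088) = 4780/2009 + 7269*(-1088) = 4780/2009 - 7908672 = -15888517268/2009 ≈ -7.9087e+6)
o + g(V(0), 74) = -15888517268/2009 - 56 = -15888629772/2009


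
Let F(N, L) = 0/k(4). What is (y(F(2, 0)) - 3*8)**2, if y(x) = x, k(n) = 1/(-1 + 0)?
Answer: 576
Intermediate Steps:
k(n) = -1 (k(n) = 1/(-1) = -1)
F(N, L) = 0 (F(N, L) = 0/(-1) = 0*(-1) = 0)
(y(F(2, 0)) - 3*8)**2 = (0 - 3*8)**2 = (0 - 24)**2 = (-24)**2 = 576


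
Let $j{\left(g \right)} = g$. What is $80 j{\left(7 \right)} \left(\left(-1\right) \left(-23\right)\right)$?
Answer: $12880$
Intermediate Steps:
$80 j{\left(7 \right)} \left(\left(-1\right) \left(-23\right)\right) = 80 \cdot 7 \left(\left(-1\right) \left(-23\right)\right) = 560 \cdot 23 = 12880$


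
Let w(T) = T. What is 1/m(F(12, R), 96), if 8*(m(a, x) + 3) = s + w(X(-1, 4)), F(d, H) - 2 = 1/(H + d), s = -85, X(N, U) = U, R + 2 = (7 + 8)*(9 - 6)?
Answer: -8/105 ≈ -0.076190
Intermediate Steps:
R = 43 (R = -2 + (7 + 8)*(9 - 6) = -2 + 15*3 = -2 + 45 = 43)
F(d, H) = 2 + 1/(H + d)
m(a, x) = -105/8 (m(a, x) = -3 + (-85 + 4)/8 = -3 + (⅛)*(-81) = -3 - 81/8 = -105/8)
1/m(F(12, R), 96) = 1/(-105/8) = -8/105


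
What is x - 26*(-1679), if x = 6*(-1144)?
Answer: 36790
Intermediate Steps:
x = -6864
x - 26*(-1679) = -6864 - 26*(-1679) = -6864 + 43654 = 36790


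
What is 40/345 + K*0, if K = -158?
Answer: 8/69 ≈ 0.11594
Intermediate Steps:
40/345 + K*0 = 40/345 - 158*0 = 40*(1/345) + 0 = 8/69 + 0 = 8/69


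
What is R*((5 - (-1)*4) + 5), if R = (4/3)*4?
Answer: 224/3 ≈ 74.667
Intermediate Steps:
R = 16/3 (R = (4*(⅓))*4 = (4/3)*4 = 16/3 ≈ 5.3333)
R*((5 - (-1)*4) + 5) = 16*((5 - (-1)*4) + 5)/3 = 16*((5 - 1*(-4)) + 5)/3 = 16*((5 + 4) + 5)/3 = 16*(9 + 5)/3 = (16/3)*14 = 224/3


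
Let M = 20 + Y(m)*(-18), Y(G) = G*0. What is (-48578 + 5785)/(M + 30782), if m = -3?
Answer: -42793/30802 ≈ -1.3893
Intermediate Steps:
Y(G) = 0
M = 20 (M = 20 + 0*(-18) = 20 + 0 = 20)
(-48578 + 5785)/(M + 30782) = (-48578 + 5785)/(20 + 30782) = -42793/30802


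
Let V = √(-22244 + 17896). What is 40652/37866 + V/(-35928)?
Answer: 20326/18933 - I*√1087/17964 ≈ 1.0736 - 0.0018353*I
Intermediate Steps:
V = 2*I*√1087 (V = √(-4348) = 2*I*√1087 ≈ 65.939*I)
40652/37866 + V/(-35928) = 40652/37866 + (2*I*√1087)/(-35928) = 40652*(1/37866) + (2*I*√1087)*(-1/35928) = 20326/18933 - I*√1087/17964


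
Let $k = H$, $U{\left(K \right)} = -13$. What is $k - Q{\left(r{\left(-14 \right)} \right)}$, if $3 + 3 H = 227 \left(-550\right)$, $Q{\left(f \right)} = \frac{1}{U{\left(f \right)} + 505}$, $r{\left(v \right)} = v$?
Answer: $- \frac{20475893}{492} \approx -41618.0$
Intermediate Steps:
$Q{\left(f \right)} = \frac{1}{492}$ ($Q{\left(f \right)} = \frac{1}{-13 + 505} = \frac{1}{492}$)
$H = - \frac{124853}{3}$ ($H = -1 + \frac{227 \left(-550\right)}{3} = -1 + \frac{1}{3} \left(-124850\right) = -1 - \frac{124850}{3} = - \frac{124853}{3} \approx -41618.0$)
$k = - \frac{124853}{3} \approx -41618.0$
$k - Q{\left(r{\left(-14 \right)} \right)} = - \frac{124853}{3} - \frac{1}{492} = - \frac{20475893}{492}$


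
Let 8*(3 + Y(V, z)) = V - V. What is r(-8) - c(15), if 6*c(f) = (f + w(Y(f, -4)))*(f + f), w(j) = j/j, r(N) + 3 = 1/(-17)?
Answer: -1412/17 ≈ -83.059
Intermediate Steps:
r(N) = -52/17 (r(N) = -3 + 1/(-17) = -3 - 1/17 = -52/17)
Y(V, z) = -3 (Y(V, z) = -3 + (V - V)/8 = -3 + (⅛)*0 = -3 + 0 = -3)
w(j) = 1
c(f) = f*(1 + f)/3 (c(f) = ((f + 1)*(f + f))/6 = ((1 + f)*(2*f))/6 = (2*f*(1 + f))/6 = f*(1 + f)/3)
r(-8) - c(15) = -52/17 - 15*(1 + 15)/3 = -52/17 - 15*16/3 = -52/17 - 1*80 = -52/17 - 80 = -1412/17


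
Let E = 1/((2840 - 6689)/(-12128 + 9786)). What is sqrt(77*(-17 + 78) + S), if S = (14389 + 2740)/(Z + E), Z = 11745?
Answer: 2*sqrt(2400724089828171590)/45208847 ≈ 68.545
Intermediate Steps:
E = 2342/3849 (E = 1/(-3849/(-2342)) = 1/(-3849*(-1/2342)) = 1/(3849/2342) = 2342/3849 ≈ 0.60847)
S = 65929521/45208847 (S = (14389 + 2740)/(11745 + 2342/3849) = 17129/(45208847/3849) = 17129*(3849/45208847) = 65929521/45208847 ≈ 1.4583)
sqrt(77*(-17 + 78) + S) = sqrt(77*(-17 + 78) + 65929521/45208847) = sqrt(77*61 + 65929521/45208847) = sqrt(4697 + 65929521/45208847) = sqrt(212411883880/45208847) = 2*sqrt(2400724089828171590)/45208847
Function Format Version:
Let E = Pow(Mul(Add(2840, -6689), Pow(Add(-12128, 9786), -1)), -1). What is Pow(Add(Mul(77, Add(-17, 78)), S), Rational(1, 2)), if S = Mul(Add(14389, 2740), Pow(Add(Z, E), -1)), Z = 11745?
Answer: Mul(Rational(2, 45208847), Pow(2400724089828171590, Rational(1, 2))) ≈ 68.545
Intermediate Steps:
E = Rational(2342, 3849) (E = Pow(Mul(-3849, Pow(-2342, -1)), -1) = Pow(Mul(-3849, Rational(-1, 2342)), -1) = Pow(Rational(3849, 2342), -1) = Rational(2342, 3849) ≈ 0.60847)
S = Rational(65929521, 45208847) (S = Mul(Add(14389, 2740), Pow(Add(11745, Rational(2342, 3849)), -1)) = Mul(17129, Pow(Rational(45208847, 3849), -1)) = Mul(17129, Rational(3849, 45208847)) = Rational(65929521, 45208847) ≈ 1.4583)
Pow(Add(Mul(77, Add(-17, 78)), S), Rational(1, 2)) = Pow(Add(Mul(77, Add(-17, 78)), Rational(65929521, 45208847)), Rational(1, 2)) = Pow(Add(Mul(77, 61), Rational(65929521, 45208847)), Rational(1, 2)) = Pow(Add(4697, Rational(65929521, 45208847)), Rational(1, 2)) = Pow(Rational(212411883880, 45208847), Rational(1, 2)) = Mul(Rational(2, 45208847), Pow(2400724089828171590, Rational(1, 2)))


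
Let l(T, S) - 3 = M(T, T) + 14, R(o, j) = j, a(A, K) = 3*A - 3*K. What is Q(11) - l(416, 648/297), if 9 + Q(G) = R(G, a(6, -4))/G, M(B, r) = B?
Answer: -4832/11 ≈ -439.27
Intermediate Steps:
a(A, K) = -3*K + 3*A
l(T, S) = 17 + T (l(T, S) = 3 + (T + 14) = 3 + (14 + T) = 17 + T)
Q(G) = -9 + 30/G (Q(G) = -9 + (-3*(-4) + 3*6)/G = -9 + (12 + 18)/G = -9 + 30/G)
Q(11) - l(416, 648/297) = (-9 + 30/11) - (17 + 416) = (-9 + 30*(1/11)) - 1*433 = (-9 + 30/11) - 433 = -69/11 - 433 = -4832/11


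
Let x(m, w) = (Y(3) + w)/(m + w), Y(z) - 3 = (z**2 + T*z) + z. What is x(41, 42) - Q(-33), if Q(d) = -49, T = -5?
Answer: 4109/83 ≈ 49.506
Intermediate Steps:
Y(z) = 3 + z**2 - 4*z (Y(z) = 3 + ((z**2 - 5*z) + z) = 3 + (z**2 - 4*z) = 3 + z**2 - 4*z)
x(m, w) = w/(m + w) (x(m, w) = ((3 + 3**2 - 4*3) + w)/(m + w) = ((3 + 9 - 12) + w)/(m + w) = (0 + w)/(m + w) = w/(m + w))
x(41, 42) - Q(-33) = 42/(41 + 42) - 1*(-49) = 42/83 + 49 = 4109/83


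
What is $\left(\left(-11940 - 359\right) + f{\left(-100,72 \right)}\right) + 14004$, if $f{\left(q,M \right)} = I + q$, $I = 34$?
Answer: $1639$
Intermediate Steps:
$f{\left(q,M \right)} = 34 + q$
$\left(\left(-11940 - 359\right) + f{\left(-100,72 \right)}\right) + 14004 = \left(\left(-11940 - 359\right) + \left(34 - 100\right)\right) + 14004 = \left(-12299 - 66\right) + 14004 = -12365 + 14004 = 1639$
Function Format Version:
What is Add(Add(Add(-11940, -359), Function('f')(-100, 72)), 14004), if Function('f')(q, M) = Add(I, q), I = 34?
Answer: 1639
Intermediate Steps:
Function('f')(q, M) = Add(34, q)
Add(Add(Add(-11940, -359), Function('f')(-100, 72)), 14004) = Add(Add(Add(-11940, -359), Add(34, -100)), 14004) = Add(Add(-12299, -66), 14004) = Add(-12365, 14004) = 1639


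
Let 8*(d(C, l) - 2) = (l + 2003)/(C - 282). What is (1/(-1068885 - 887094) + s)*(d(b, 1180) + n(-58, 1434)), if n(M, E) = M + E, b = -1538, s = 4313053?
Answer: 84617594577588410671/14239527120 ≈ 5.9424e+9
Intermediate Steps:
d(C, l) = 2 + (2003 + l)/(8*(-282 + C)) (d(C, l) = 2 + ((l + 2003)/(C - 282))/8 = 2 + ((2003 + l)/(-282 + C))/8 = 2 + (2003 + l)/(8*(-282 + C)))
n(M, E) = E + M
(1/(-1068885 - 887094) + s)*(d(b, 1180) + n(-58, 1434)) = (1/(-1068885 - 887094) + 4313053)*((-2509 + 1180 + 16*(-1538))/(8*(-282 - 1538)) + (1434 - 58)) = (1/(-1955979) + 4313053)*((⅛)*(-2509 + 1180 - 24608)/(-1820) + 1376) = (-1/1955979 + 4313053)*((⅛)*(-1/1820)*(-25937) + 1376) = 8436241093886*(25937/14560 + 1376)/1955979 = (8436241093886/1955979)*(20060497/14560) = 84617594577588410671/14239527120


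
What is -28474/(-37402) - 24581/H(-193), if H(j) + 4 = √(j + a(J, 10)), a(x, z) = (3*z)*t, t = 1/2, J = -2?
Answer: 920759551/1813997 + 24581*I*√178/194 ≈ 507.59 + 1690.5*I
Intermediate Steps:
t = ½ ≈ 0.50000
a(x, z) = 3*z/2 (a(x, z) = (3*z)*(½) = 3*z/2)
H(j) = -4 + √(15 + j) (H(j) = -4 + √(j + (3/2)*10) = -4 + √(j + 15) = -4 + √(15 + j))
-28474/(-37402) - 24581/H(-193) = -28474/(-37402) - 24581/(-4 + √(15 - 193)) = -28474*(-1/37402) - 24581/(-4 + √(-178)) = 14237/18701 - 24581/(-4 + I*√178)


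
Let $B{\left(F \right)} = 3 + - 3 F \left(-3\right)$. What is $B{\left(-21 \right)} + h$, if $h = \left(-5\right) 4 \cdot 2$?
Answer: $-226$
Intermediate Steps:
$B{\left(F \right)} = 3 + 9 F$
$h = -40$ ($h = \left(-20\right) 2 = -40$)
$B{\left(-21 \right)} + h = \left(3 + 9 \left(-21\right)\right) - 40 = \left(3 - 189\right) - 40 = -186 - 40 = -226$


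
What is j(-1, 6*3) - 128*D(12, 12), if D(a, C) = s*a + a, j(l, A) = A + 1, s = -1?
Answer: 19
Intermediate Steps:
j(l, A) = 1 + A
D(a, C) = 0 (D(a, C) = -a + a = 0)
j(-1, 6*3) - 128*D(12, 12) = (1 + 6*3) - 128*0 = (1 + 18) + 0 = 19 + 0 = 19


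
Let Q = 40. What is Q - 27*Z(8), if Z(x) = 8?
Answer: -176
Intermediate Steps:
Q - 27*Z(8) = 40 - 27*8 = 40 - 216 = -176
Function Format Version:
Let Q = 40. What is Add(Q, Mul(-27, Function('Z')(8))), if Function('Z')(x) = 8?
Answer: -176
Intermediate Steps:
Add(Q, Mul(-27, Function('Z')(8))) = Add(40, Mul(-27, 8)) = Add(40, -216) = -176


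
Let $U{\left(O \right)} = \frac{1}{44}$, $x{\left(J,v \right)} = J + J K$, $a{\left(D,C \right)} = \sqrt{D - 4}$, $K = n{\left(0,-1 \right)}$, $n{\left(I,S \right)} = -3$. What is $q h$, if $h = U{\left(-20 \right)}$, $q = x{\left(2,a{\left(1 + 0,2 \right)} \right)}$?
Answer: $- \frac{1}{11} \approx -0.090909$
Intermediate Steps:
$K = -3$
$a{\left(D,C \right)} = \sqrt{-4 + D}$
$x{\left(J,v \right)} = - 2 J$ ($x{\left(J,v \right)} = J + J \left(-3\right) = J - 3 J = - 2 J$)
$U{\left(O \right)} = \frac{1}{44}$
$q = -4$ ($q = \left(-2\right) 2 = -4$)
$h = \frac{1}{44} \approx 0.022727$
$q h = \left(-4\right) \frac{1}{44} = - \frac{1}{11}$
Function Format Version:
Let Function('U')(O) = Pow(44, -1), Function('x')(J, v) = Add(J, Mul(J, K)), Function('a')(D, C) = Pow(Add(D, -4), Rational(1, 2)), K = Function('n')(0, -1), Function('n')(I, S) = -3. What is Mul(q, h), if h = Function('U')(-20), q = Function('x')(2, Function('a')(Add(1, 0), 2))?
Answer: Rational(-1, 11) ≈ -0.090909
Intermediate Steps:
K = -3
Function('a')(D, C) = Pow(Add(-4, D), Rational(1, 2))
Function('x')(J, v) = Mul(-2, J) (Function('x')(J, v) = Add(J, Mul(J, -3)) = Add(J, Mul(-3, J)) = Mul(-2, J))
Function('U')(O) = Rational(1, 44)
q = -4 (q = Mul(-2, 2) = -4)
h = Rational(1, 44) ≈ 0.022727
Mul(q, h) = Mul(-4, Rational(1, 44)) = Rational(-1, 11)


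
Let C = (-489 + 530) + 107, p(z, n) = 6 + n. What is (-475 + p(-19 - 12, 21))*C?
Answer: -66304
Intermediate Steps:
C = 148 (C = 41 + 107 = 148)
(-475 + p(-19 - 12, 21))*C = (-475 + (6 + 21))*148 = (-475 + 27)*148 = -448*148 = -66304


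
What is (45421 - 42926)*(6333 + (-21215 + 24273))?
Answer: 23430545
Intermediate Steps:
(45421 - 42926)*(6333 + (-21215 + 24273)) = 2495*(6333 + 3058) = 2495*9391 = 23430545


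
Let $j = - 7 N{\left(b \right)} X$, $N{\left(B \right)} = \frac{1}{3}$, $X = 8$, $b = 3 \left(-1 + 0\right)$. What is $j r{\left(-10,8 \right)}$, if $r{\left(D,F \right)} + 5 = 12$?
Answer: $- \frac{392}{3} \approx -130.67$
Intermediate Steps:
$b = -3$ ($b = 3 \left(-1\right) = -3$)
$r{\left(D,F \right)} = 7$ ($r{\left(D,F \right)} = -5 + 12 = 7$)
$N{\left(B \right)} = \frac{1}{3}$
$j = - \frac{56}{3}$ ($j = \left(-7\right) \frac{1}{3} \cdot 8 = \left(- \frac{7}{3}\right) 8 = - \frac{56}{3} \approx -18.667$)
$j r{\left(-10,8 \right)} = \left(- \frac{56}{3}\right) 7 = - \frac{392}{3}$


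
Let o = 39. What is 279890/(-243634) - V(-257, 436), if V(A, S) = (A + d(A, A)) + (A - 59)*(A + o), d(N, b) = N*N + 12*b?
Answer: -16030769877/121817 ≈ -1.3160e+5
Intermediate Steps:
d(N, b) = N² + 12*b
V(A, S) = A² + 13*A + (-59 + A)*(39 + A) (V(A, S) = (A + (A² + 12*A)) + (A - 59)*(A + 39) = (A² + 13*A) + (-59 + A)*(39 + A) = A² + 13*A + (-59 + A)*(39 + A))
279890/(-243634) - V(-257, 436) = 279890/(-243634) - (-2301 - 7*(-257) + 2*(-257)²) = 279890*(-1/243634) - (-2301 + 1799 + 2*66049) = -139945/121817 - (-2301 + 1799 + 132098) = -139945/121817 - 1*131596 = -139945/121817 - 131596 = -16030769877/121817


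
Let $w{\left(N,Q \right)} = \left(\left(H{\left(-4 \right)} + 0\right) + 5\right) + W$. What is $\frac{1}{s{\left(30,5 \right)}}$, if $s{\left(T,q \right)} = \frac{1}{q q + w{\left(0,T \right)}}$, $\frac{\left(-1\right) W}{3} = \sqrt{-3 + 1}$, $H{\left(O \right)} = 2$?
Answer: $32 - 3 i \sqrt{2} \approx 32.0 - 4.2426 i$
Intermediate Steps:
$W = - 3 i \sqrt{2}$ ($W = - 3 \sqrt{-3 + 1} = - 3 \sqrt{-2} = - 3 i \sqrt{2} \approx - 4.2426 i$)
$w{\left(N,Q \right)} = 7 - 3 i \sqrt{2}$ ($w{\left(N,Q \right)} = \left(\left(2 + 0\right) + 5\right) - 3 i \sqrt{2} = \left(2 + 5\right) - 3 i \sqrt{2} = 7 - 3 i \sqrt{2}$)
$s{\left(T,q \right)} = \frac{1}{7 + q^{2} - 3 i \sqrt{2}}$ ($s{\left(T,q \right)} = \frac{1}{q q + \left(7 - 3 i \sqrt{2}\right)} = \frac{1}{q^{2} + \left(7 - 3 i \sqrt{2}\right)} = \frac{1}{7 + q^{2} - 3 i \sqrt{2}}$)
$\frac{1}{s{\left(30,5 \right)}} = \frac{1}{\frac{1}{7 + 5^{2} - 3 i \sqrt{2}}} = \frac{1}{\frac{1}{7 + 25 - 3 i \sqrt{2}}} = \frac{1}{\frac{1}{32 - 3 i \sqrt{2}}} = 32 - 3 i \sqrt{2}$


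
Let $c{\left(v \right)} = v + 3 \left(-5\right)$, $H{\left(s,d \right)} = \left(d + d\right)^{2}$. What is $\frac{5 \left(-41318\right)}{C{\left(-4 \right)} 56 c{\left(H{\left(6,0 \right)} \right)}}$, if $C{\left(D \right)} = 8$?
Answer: $\frac{20659}{672} \approx 30.743$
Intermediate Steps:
$H{\left(s,d \right)} = 4 d^{2}$ ($H{\left(s,d \right)} = \left(2 d\right)^{2} = 4 d^{2}$)
$c{\left(v \right)} = -15 + v$ ($c{\left(v \right)} = v - 15 = -15 + v$)
$\frac{5 \left(-41318\right)}{C{\left(-4 \right)} 56 c{\left(H{\left(6,0 \right)} \right)}} = \frac{5 \left(-41318\right)}{8 \cdot 56 \left(-15 + 4 \cdot 0^{2}\right)} = - \frac{206590}{448 \left(-15 + 4 \cdot 0\right)} = - \frac{206590}{448 \left(-15 + 0\right)} = - \frac{206590}{448 \left(-15\right)} = - \frac{206590}{-6720} = \left(-206590\right) \left(- \frac{1}{6720}\right) = \frac{20659}{672}$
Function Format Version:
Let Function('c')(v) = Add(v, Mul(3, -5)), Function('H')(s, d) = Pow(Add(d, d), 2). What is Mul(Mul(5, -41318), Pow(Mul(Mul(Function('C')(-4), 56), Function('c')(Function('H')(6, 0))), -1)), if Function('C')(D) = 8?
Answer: Rational(20659, 672) ≈ 30.743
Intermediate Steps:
Function('H')(s, d) = Mul(4, Pow(d, 2)) (Function('H')(s, d) = Pow(Mul(2, d), 2) = Mul(4, Pow(d, 2)))
Function('c')(v) = Add(-15, v) (Function('c')(v) = Add(v, -15) = Add(-15, v))
Mul(Mul(5, -41318), Pow(Mul(Mul(Function('C')(-4), 56), Function('c')(Function('H')(6, 0))), -1)) = Mul(Mul(5, -41318), Pow(Mul(Mul(8, 56), Add(-15, Mul(4, Pow(0, 2)))), -1)) = Mul(-206590, Pow(Mul(448, Add(-15, Mul(4, 0))), -1)) = Mul(-206590, Pow(Mul(448, Add(-15, 0)), -1)) = Mul(-206590, Pow(Mul(448, -15), -1)) = Mul(-206590, Pow(-6720, -1)) = Mul(-206590, Rational(-1, 6720)) = Rational(20659, 672)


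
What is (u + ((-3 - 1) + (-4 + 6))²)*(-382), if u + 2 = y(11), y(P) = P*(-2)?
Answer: 7640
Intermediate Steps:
y(P) = -2*P
u = -24 (u = -2 - 2*11 = -2 - 22 = -24)
(u + ((-3 - 1) + (-4 + 6))²)*(-382) = (-24 + ((-3 - 1) + (-4 + 6))²)*(-382) = (-24 + (-4 + 2)²)*(-382) = (-24 + (-2)²)*(-382) = (-24 + 4)*(-382) = -20*(-382) = 7640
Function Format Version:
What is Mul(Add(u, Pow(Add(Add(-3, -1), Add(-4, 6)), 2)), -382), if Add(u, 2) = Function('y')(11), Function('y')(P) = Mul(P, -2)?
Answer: 7640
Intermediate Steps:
Function('y')(P) = Mul(-2, P)
u = -24 (u = Add(-2, Mul(-2, 11)) = Add(-2, -22) = -24)
Mul(Add(u, Pow(Add(Add(-3, -1), Add(-4, 6)), 2)), -382) = Mul(Add(-24, Pow(Add(Add(-3, -1), Add(-4, 6)), 2)), -382) = Mul(Add(-24, Pow(Add(-4, 2), 2)), -382) = Mul(Add(-24, Pow(-2, 2)), -382) = Mul(Add(-24, 4), -382) = Mul(-20, -382) = 7640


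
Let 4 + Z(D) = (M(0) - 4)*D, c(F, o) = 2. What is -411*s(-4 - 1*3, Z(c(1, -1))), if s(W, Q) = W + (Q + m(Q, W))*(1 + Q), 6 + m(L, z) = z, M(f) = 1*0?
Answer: -110148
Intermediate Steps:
M(f) = 0
m(L, z) = -6 + z
Z(D) = -4 - 4*D (Z(D) = -4 + (0 - 4)*D = -4 - 4*D)
s(W, Q) = W + (1 + Q)*(-6 + Q + W) (s(W, Q) = W + (Q + (-6 + W))*(1 + Q) = W + (-6 + Q + W)*(1 + Q) = W + (1 + Q)*(-6 + Q + W))
-411*s(-4 - 1*3, Z(c(1, -1))) = -411*(-6 + (-4 - 4*2) + (-4 - 4*2)² + 2*(-4 - 1*3) + (-4 - 4*2)*(-6 + (-4 - 1*3))) = -411*(-6 + (-4 - 8) + (-4 - 8)² + 2*(-4 - 3) + (-4 - 8)*(-6 + (-4 - 3))) = -411*(-6 - 12 + (-12)² + 2*(-7) - 12*(-6 - 7)) = -411*(-6 - 12 + 144 - 14 - 12*(-13)) = -411*(-6 - 12 + 144 - 14 + 156) = -411*268 = -110148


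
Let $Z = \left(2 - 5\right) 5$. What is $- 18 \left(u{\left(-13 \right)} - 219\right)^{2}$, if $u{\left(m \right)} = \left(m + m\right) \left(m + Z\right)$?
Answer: $-4663458$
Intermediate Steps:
$Z = -15$ ($Z = \left(-3\right) 5 = -15$)
$u{\left(m \right)} = 2 m \left(-15 + m\right)$ ($u{\left(m \right)} = \left(m + m\right) \left(m - 15\right) = 2 m \left(-15 + m\right)$)
$- 18 \left(u{\left(-13 \right)} - 219\right)^{2} = - 18 \left(2 \left(-13\right) \left(-15 - 13\right) - 219\right)^{2} = - 18 \left(2 \left(-13\right) \left(-28\right) - 219\right)^{2} = - 18 \left(728 - 219\right)^{2} = - 18 \cdot 509^{2} = \left(-18\right) 259081 = -4663458$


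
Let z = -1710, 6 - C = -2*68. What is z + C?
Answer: -1568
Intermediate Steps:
C = 142 (C = 6 - (-2)*68 = 6 - 1*(-136) = 6 + 136 = 142)
z + C = -1710 + 142 = -1568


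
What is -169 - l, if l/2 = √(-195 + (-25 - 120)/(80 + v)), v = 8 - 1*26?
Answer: -169 - I*√758570/31 ≈ -169.0 - 28.095*I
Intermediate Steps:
v = -18 (v = 8 - 26 = -18)
l = I*√758570/31 (l = 2*√(-195 + (-25 - 120)/(80 - 18)) = 2*√(-195 - 145/62) = 2*√(-12235/62) = 2*(I*√758570/62) = I*√758570/31 ≈ 28.095*I)
-169 - l = -169 - I*√758570/31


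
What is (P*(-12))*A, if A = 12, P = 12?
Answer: -1728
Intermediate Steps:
(P*(-12))*A = (12*(-12))*12 = -144*12 = -1728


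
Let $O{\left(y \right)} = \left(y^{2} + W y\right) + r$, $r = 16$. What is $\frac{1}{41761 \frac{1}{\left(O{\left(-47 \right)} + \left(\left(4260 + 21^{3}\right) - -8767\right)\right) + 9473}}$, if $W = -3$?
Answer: $\frac{34127}{41761} \approx 0.8172$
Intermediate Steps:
$O{\left(y \right)} = 16 + y^{2} - 3 y$ ($O{\left(y \right)} = \left(y^{2} - 3 y\right) + 16 = 16 + y^{2} - 3 y$)
$\frac{1}{41761 \frac{1}{\left(O{\left(-47 \right)} + \left(\left(4260 + 21^{3}\right) - -8767\right)\right) + 9473}} = \frac{1}{41761 \frac{1}{\left(\left(16 + \left(-47\right)^{2} - -141\right) + \left(\left(4260 + 21^{3}\right) - -8767\right)\right) + 9473}} = \frac{1}{41761 \frac{1}{\left(\left(16 + 2209 + 141\right) + \left(\left(4260 + 9261\right) + 8767\right)\right) + 9473}} = \frac{1}{41761 \frac{1}{\left(2366 + \left(13521 + 8767\right)\right) + 9473}} = \frac{1}{41761 \frac{1}{\left(2366 + 22288\right) + 9473}} = \frac{1}{41761 \frac{1}{24654 + 9473}} = \frac{1}{41761 \cdot \frac{1}{34127}} = \frac{1}{\frac{41761}{34127}} = \frac{34127}{41761}$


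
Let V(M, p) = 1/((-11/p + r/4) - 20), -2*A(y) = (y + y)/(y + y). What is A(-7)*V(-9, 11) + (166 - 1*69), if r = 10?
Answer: 3590/37 ≈ 97.027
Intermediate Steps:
A(y) = -½ (A(y) = -(y + y)/(2*(y + y)) = -2*y/(2*(2*y)) = -2*y*1/(2*y)/2 = -½*1 = -½)
V(M, p) = 1/(-35/2 - 11/p) (V(M, p) = 1/((-11/p + 10/4) - 20) = 1/((-11/p + 10*(¼)) - 20) = 1/((-11/p + 5/2) - 20) = 1/((5/2 - 11/p) - 20) = 1/(-35/2 - 11/p))
A(-7)*V(-9, 11) + (166 - 1*69) = -(-1)*11/(22 + 35*11) + (166 - 1*69) = -(-1)*11/(22 + 385) + (166 - 69) = -(-1)*11/407 + 97 = -½*(-2/37) + 97 = 1/37 + 97 = 3590/37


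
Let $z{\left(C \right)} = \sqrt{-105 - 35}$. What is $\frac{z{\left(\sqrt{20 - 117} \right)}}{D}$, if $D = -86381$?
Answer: $- \frac{2 i \sqrt{35}}{86381} \approx - 0.00013698 i$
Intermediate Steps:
$z{\left(C \right)} = 2 i \sqrt{35}$ ($z{\left(C \right)} = \sqrt{-140} = 2 i \sqrt{35}$)
$\frac{z{\left(\sqrt{20 - 117} \right)}}{D} = \frac{2 i \sqrt{35}}{-86381} = 2 i \sqrt{35} \left(- \frac{1}{86381}\right) = - \frac{2 i \sqrt{35}}{86381}$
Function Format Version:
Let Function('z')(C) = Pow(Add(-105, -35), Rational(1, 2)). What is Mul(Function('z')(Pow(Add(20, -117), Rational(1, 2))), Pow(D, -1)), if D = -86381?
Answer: Mul(Rational(-2, 86381), I, Pow(35, Rational(1, 2))) ≈ Mul(-0.00013698, I)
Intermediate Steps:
Function('z')(C) = Mul(2, I, Pow(35, Rational(1, 2))) (Function('z')(C) = Pow(-140, Rational(1, 2)) = Mul(2, I, Pow(35, Rational(1, 2))))
Mul(Function('z')(Pow(Add(20, -117), Rational(1, 2))), Pow(D, -1)) = Mul(Mul(2, I, Pow(35, Rational(1, 2))), Pow(-86381, -1)) = Mul(Mul(2, I, Pow(35, Rational(1, 2))), Rational(-1, 86381)) = Mul(Rational(-2, 86381), I, Pow(35, Rational(1, 2)))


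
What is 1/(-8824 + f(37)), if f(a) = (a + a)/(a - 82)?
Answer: -45/397154 ≈ -0.00011331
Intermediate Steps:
f(a) = 2*a/(-82 + a) (f(a) = (2*a)/(-82 + a) = 2*a/(-82 + a))
1/(-8824 + f(37)) = 1/(-8824 + 2*37/(-82 + 37)) = 1/(-8824 + 2*37/(-45)) = 1/(-8824 + 2*37*(-1/45)) = 1/(-8824 - 74/45) = 1/(-397154/45) = -45/397154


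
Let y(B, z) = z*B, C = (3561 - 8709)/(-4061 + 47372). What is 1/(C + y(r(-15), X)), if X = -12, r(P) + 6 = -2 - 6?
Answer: 14437/2423700 ≈ 0.0059566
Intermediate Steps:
r(P) = -14 (r(P) = -6 + (-2 - 6) = -6 - 8 = -14)
C = -1716/14437 (C = -5148/43311 = -5148*1/43311 = -1716/14437 ≈ -0.11886)
y(B, z) = B*z
1/(C + y(r(-15), X)) = 1/(-1716/14437 - 14*(-12)) = 1/(-1716/14437 + 168) = 1/(2423700/14437) = 14437/2423700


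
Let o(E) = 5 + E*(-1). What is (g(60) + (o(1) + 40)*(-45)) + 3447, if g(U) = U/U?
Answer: 1468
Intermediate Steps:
g(U) = 1
o(E) = 5 - E
(g(60) + (o(1) + 40)*(-45)) + 3447 = (1 + ((5 - 1*1) + 40)*(-45)) + 3447 = (1 + ((5 - 1) + 40)*(-45)) + 3447 = (1 + (4 + 40)*(-45)) + 3447 = (1 + 44*(-45)) + 3447 = (1 - 1980) + 3447 = -1979 + 3447 = 1468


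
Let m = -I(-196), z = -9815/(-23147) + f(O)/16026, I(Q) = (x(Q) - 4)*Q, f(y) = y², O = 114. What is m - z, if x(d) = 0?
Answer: -48547651675/61825637 ≈ -785.24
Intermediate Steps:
I(Q) = -4*Q (I(Q) = (0 - 4)*Q = -4*Q)
z = 76352267/61825637 (z = -9815/(-23147) + 114²/16026 = -9815*(-1/23147) + 12996*(1/16026) = 9815/23147 + 2166/2671 = 76352267/61825637 ≈ 1.2350)
m = -784 (m = -(-4)*(-196) = -1*784 = -784)
m - z = -784 - 1*76352267/61825637 = -784 - 76352267/61825637 = -48547651675/61825637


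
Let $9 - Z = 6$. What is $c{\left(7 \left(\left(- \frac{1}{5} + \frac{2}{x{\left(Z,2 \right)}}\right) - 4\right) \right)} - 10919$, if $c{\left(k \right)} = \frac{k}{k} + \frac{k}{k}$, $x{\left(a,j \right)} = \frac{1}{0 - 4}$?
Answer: $-10917$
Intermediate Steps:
$Z = 3$ ($Z = 9 - 6 = 3$)
$x{\left(a,j \right)} = - \frac{1}{4}$ ($x{\left(a,j \right)} = \frac{1}{-4} = - \frac{1}{4}$)
$c{\left(k \right)} = 2$ ($c{\left(k \right)} = 1 + 1 = 2$)
$c{\left(7 \left(\left(- \frac{1}{5} + \frac{2}{x{\left(Z,2 \right)}}\right) - 4\right) \right)} - 10919 = 2 - 10919 = -10917$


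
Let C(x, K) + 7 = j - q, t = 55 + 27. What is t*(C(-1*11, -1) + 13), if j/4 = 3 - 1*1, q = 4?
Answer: 820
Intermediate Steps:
t = 82
j = 8 (j = 4*(3 - 1*1) = 4*(3 - 1) = 4*2 = 8)
C(x, K) = -3 (C(x, K) = -7 + (8 - 1*4) = -7 + (8 - 4) = -7 + 4 = -3)
t*(C(-1*11, -1) + 13) = 82*(-3 + 13) = 82*10 = 820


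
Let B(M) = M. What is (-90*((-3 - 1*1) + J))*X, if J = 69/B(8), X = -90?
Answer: 74925/2 ≈ 37463.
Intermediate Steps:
J = 69/8 ≈ 8.6250
(-90*((-3 - 1*1) + J))*X = -90*((-3 - 1*1) + 69/8)*(-90) = -90*((-3 - 1) + 69/8)*(-90) = -90*(-4 + 69/8)*(-90) = -90*37/8*(-90) = -1665/4*(-90) = 74925/2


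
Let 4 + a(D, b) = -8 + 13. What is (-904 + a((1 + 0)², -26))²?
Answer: 815409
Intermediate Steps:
a(D, b) = 1 (a(D, b) = -4 + (-8 + 13) = -4 + 5 = 1)
(-904 + a((1 + 0)², -26))² = (-904 + 1)² = (-903)² = 815409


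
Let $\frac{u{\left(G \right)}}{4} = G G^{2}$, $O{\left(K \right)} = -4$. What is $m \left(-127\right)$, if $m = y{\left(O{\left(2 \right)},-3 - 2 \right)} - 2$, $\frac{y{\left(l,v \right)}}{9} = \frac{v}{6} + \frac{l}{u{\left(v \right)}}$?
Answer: $\frac{299339}{250} \approx 1197.4$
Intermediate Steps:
$u{\left(G \right)} = 4 G^{3}$ ($u{\left(G \right)} = 4 G G^{2} = 4 G^{3}$)
$y{\left(l,v \right)} = \frac{3 v}{2} + \frac{9 l}{4 v^{3}}$ ($y{\left(l,v \right)} = 9 \left(\frac{v}{6} + \frac{l}{4 v^{3}}\right) = \frac{3 v}{2} + \frac{9 l}{4 v^{3}}$)
$m = - \frac{2357}{250}$ ($m = \frac{3 \left(2 \left(-3 - 2\right)^{4} + 3 \left(-4\right)\right)}{4 \left(-3 - 2\right)^{3}} - 2 = \frac{3 \left(2 \left(-5\right)^{4} - 12\right)}{4 \left(-125\right)} - 2 = \frac{3}{4} \left(- \frac{1}{125}\right) \left(2 \cdot 625 - 12\right) - 2 = \frac{3}{4} \left(- \frac{1}{125}\right) \left(1250 - 12\right) - 2 = \frac{3}{4} \left(- \frac{1}{125}\right) 1238 - 2 = - \frac{1857}{250} - 2 = - \frac{2357}{250} \approx -9.428$)
$m \left(-127\right) = \left(- \frac{2357}{250}\right) \left(-127\right) = \frac{299339}{250}$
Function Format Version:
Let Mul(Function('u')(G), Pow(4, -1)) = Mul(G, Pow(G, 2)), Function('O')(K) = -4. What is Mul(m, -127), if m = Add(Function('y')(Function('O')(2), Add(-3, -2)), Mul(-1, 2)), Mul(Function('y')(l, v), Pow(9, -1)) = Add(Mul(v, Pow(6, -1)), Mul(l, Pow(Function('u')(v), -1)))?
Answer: Rational(299339, 250) ≈ 1197.4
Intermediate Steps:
Function('u')(G) = Mul(4, Pow(G, 3)) (Function('u')(G) = Mul(4, Mul(G, Pow(G, 2))) = Mul(4, Pow(G, 3)))
Function('y')(l, v) = Add(Mul(Rational(3, 2), v), Mul(Rational(9, 4), l, Pow(v, -3))) (Function('y')(l, v) = Mul(9, Add(Mul(v, Pow(6, -1)), Mul(l, Pow(Mul(4, Pow(v, 3)), -1)))) = Mul(9, Add(Mul(v, Rational(1, 6)), Mul(l, Mul(Rational(1, 4), Pow(v, -3))))) = Mul(9, Add(Mul(Rational(1, 6), v), Mul(Rational(1, 4), l, Pow(v, -3)))) = Add(Mul(Rational(3, 2), v), Mul(Rational(9, 4), l, Pow(v, -3))))
m = Rational(-2357, 250) (m = Add(Mul(Rational(3, 4), Pow(Add(-3, -2), -3), Add(Mul(2, Pow(Add(-3, -2), 4)), Mul(3, -4))), Mul(-1, 2)) = Add(Mul(Rational(3, 4), Pow(-5, -3), Add(Mul(2, Pow(-5, 4)), -12)), -2) = Add(Mul(Rational(3, 4), Rational(-1, 125), Add(Mul(2, 625), -12)), -2) = Add(Mul(Rational(3, 4), Rational(-1, 125), Add(1250, -12)), -2) = Add(Mul(Rational(3, 4), Rational(-1, 125), 1238), -2) = Add(Rational(-1857, 250), -2) = Rational(-2357, 250) ≈ -9.4280)
Mul(m, -127) = Mul(Rational(-2357, 250), -127) = Rational(299339, 250)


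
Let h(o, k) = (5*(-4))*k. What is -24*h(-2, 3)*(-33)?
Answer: -47520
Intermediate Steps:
h(o, k) = -20*k
-24*h(-2, 3)*(-33) = -(-480)*3*(-33) = -24*(-60)*(-33) = 1440*(-33) = -47520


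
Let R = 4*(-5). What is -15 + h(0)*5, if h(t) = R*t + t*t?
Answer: -15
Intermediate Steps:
R = -20
h(t) = t**2 - 20*t (h(t) = -20*t + t*t = -20*t + t**2 = t**2 - 20*t)
-15 + h(0)*5 = -15 + (0*(-20 + 0))*5 = -15 + (0*(-20))*5 = -15 + 0*5 = -15 + 0 = -15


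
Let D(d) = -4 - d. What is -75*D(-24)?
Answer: -1500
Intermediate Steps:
-75*D(-24) = -75*(-4 - 1*(-24)) = -75*(-4 + 24) = -75*20 = -1500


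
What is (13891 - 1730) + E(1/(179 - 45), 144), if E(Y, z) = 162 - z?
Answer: 12179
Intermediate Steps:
(13891 - 1730) + E(1/(179 - 45), 144) = (13891 - 1730) + (162 - 1*144) = 12161 + (162 - 144) = 12161 + 18 = 12179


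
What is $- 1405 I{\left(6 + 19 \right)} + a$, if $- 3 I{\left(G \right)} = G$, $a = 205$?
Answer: $\frac{35740}{3} \approx 11913.0$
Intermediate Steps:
$I{\left(G \right)} = - \frac{G}{3}$
$- 1405 I{\left(6 + 19 \right)} + a = - 1405 \left(- \frac{6 + 19}{3}\right) + 205 = - 1405 \left(\left(- \frac{1}{3}\right) 25\right) + 205 = \left(-1405\right) \left(- \frac{25}{3}\right) + 205 = \frac{35125}{3} + 205 = \frac{35740}{3}$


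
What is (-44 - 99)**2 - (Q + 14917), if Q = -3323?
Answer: 8855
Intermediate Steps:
(-44 - 99)**2 - (Q + 14917) = (-44 - 99)**2 - (-3323 + 14917) = (-143)**2 - 1*11594 = 20449 - 11594 = 8855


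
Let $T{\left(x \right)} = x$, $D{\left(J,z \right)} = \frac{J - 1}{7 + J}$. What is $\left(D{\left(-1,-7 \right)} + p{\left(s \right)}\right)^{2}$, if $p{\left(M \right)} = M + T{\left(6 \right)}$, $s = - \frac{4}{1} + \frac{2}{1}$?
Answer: $\frac{121}{9} \approx 13.444$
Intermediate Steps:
$D{\left(J,z \right)} = \frac{-1 + J}{7 + J}$
$s = -2$ ($s = \left(-4\right) 1 + 2 \cdot 1 = -4 + 2 = -2$)
$p{\left(M \right)} = 6 + M$ ($p{\left(M \right)} = M + 6 = 6 + M$)
$\left(D{\left(-1,-7 \right)} + p{\left(s \right)}\right)^{2} = \left(\frac{-1 - 1}{7 - 1} + \left(6 - 2\right)\right)^{2} = \left(\frac{1}{6} \left(-2\right) + 4\right)^{2} = \left(- \frac{1}{3} + 4\right)^{2} = \left(\frac{11}{3}\right)^{2} = \frac{121}{9}$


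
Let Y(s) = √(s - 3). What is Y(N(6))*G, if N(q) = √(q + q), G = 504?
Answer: 504*√(-3 + 2*√3) ≈ 343.35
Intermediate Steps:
N(q) = √2*√q (N(q) = √(2*q) = √2*√q)
Y(s) = √(-3 + s)
Y(N(6))*G = √(-3 + √2*√6)*504 = √(-3 + 2*√3)*504 = 504*√(-3 + 2*√3)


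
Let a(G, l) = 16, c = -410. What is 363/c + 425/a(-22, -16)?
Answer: 84221/3280 ≈ 25.677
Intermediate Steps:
363/c + 425/a(-22, -16) = 363/(-410) + 425/16 = 363*(-1/410) + 425*(1/16) = -363/410 + 425/16 = 84221/3280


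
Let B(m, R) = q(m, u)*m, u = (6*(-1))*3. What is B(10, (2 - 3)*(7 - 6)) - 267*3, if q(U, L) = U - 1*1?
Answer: -711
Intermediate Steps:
u = -18 (u = -6*3 = -18)
q(U, L) = -1 + U (q(U, L) = U - 1 = -1 + U)
B(m, R) = m*(-1 + m) (B(m, R) = (-1 + m)*m = m*(-1 + m))
B(10, (2 - 3)*(7 - 6)) - 267*3 = 10*(-1 + 10) - 267*3 = 10*9 - 801 = 90 - 801 = -711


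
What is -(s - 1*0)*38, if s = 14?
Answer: -532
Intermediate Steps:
-(s - 1*0)*38 = -(14 - 1*0)*38 = -(14 + 0)*38 = -1*14*38 = -14*38 = -532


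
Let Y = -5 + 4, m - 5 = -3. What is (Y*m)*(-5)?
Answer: 10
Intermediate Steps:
m = 2 (m = 5 - 3 = 2)
Y = -1
(Y*m)*(-5) = -1*2*(-5) = -2*(-5) = 10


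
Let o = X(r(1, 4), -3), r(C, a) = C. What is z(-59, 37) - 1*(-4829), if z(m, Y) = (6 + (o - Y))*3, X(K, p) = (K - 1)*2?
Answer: 4736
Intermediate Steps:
X(K, p) = -2 + 2*K (X(K, p) = (-1 + K)*2 = -2 + 2*K)
o = 0 (o = -2 + 2*1 = -2 + 2 = 0)
z(m, Y) = 18 - 3*Y (z(m, Y) = (6 + (0 - Y))*3 = (6 - Y)*3 = 18 - 3*Y)
z(-59, 37) - 1*(-4829) = (18 - 3*37) - 1*(-4829) = (18 - 111) + 4829 = -93 + 4829 = 4736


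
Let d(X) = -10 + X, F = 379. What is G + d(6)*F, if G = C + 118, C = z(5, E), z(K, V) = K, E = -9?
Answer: -1393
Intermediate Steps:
C = 5
G = 123 (G = 5 + 118 = 123)
G + d(6)*F = 123 + (-10 + 6)*379 = 123 - 4*379 = 123 - 1516 = -1393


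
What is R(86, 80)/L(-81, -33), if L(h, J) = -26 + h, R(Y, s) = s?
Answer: -80/107 ≈ -0.74766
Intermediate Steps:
R(86, 80)/L(-81, -33) = 80/(-26 - 81) = 80/(-107) = 80*(-1/107) = -80/107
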